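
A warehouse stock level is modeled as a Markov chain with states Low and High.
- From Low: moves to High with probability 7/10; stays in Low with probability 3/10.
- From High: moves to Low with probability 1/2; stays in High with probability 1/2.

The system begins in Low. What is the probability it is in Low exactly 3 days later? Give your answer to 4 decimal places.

Propagate the distribution vector 3 days from Low.
After 0 days: (1.0000, 0.0000)
After 1 day: (0.3000, 0.7000)
After 2 days: (0.4400, 0.5600)
After 3 days: (0.4120, 0.5880)
P(in Low after 3 days) = 0.4120

0.4120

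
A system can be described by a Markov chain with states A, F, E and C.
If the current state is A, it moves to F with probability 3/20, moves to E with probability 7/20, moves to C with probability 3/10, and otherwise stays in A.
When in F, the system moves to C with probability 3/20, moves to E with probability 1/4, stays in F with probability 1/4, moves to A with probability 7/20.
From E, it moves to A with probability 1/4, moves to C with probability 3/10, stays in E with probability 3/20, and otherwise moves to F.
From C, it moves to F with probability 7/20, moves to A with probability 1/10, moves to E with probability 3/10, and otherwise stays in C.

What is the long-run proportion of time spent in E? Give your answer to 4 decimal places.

Let the stationary distribution be π with π = πP and π_1 + π_2 + π_3 + π_4 = 1.
π_1 = 0.2·π_1 + 0.35·π_2 + 0.25·π_3 + 0.1·π_4
π_2 = 0.15·π_1 + 0.25·π_2 + 0.3·π_3 + 0.35·π_4
π_3 = 0.35·π_1 + 0.25·π_2 + 0.15·π_3 + 0.3·π_4
Solving with the normalization constraint gives π = (0.2279, 0.2650, 0.2593, 0.2479).
So the stationary probability of E is 0.2593.

0.2593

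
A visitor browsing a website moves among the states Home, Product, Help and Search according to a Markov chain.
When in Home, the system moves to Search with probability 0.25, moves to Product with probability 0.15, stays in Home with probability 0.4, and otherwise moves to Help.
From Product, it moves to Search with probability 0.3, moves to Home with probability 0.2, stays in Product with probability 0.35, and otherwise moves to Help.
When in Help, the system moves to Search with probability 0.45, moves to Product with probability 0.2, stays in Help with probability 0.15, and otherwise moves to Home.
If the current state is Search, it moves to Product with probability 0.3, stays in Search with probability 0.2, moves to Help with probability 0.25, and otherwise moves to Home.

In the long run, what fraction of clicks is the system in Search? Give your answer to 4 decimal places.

Let the stationary distribution be π with π = πP and π_1 + π_2 + π_3 + π_4 = 1.
π_1 = 0.4·π_1 + 0.2·π_2 + 0.2·π_3 + 0.25·π_4
π_2 = 0.15·π_1 + 0.35·π_2 + 0.2·π_3 + 0.3·π_4
π_3 = 0.2·π_1 + 0.15·π_2 + 0.15·π_3 + 0.25·π_4
Solving with the normalization constraint gives π = (0.2679, 0.2533, 0.1921, 0.2867).
So the stationary probability of Search is 0.2867.

0.2867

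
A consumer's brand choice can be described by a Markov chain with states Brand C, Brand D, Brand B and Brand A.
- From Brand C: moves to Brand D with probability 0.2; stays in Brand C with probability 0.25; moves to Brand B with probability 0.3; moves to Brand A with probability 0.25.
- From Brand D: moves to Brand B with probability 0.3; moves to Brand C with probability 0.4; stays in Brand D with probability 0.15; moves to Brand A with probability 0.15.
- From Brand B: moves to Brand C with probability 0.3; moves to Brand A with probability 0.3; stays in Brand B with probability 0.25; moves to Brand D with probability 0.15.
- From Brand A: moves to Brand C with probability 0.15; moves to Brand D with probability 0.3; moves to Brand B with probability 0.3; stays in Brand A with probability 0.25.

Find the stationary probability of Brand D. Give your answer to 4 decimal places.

0.2001

Let the stationary distribution be π with π = πP and π_1 + π_2 + π_3 + π_4 = 1.
π_1 = 0.25·π_1 + 0.4·π_2 + 0.3·π_3 + 0.15·π_4
π_2 = 0.2·π_1 + 0.15·π_2 + 0.15·π_3 + 0.3·π_4
π_3 = 0.3·π_1 + 0.3·π_2 + 0.25·π_3 + 0.3·π_4
Solving with the normalization constraint gives π = (0.2699, 0.2001, 0.2857, 0.2443).
So the stationary probability of Brand D is 0.2001.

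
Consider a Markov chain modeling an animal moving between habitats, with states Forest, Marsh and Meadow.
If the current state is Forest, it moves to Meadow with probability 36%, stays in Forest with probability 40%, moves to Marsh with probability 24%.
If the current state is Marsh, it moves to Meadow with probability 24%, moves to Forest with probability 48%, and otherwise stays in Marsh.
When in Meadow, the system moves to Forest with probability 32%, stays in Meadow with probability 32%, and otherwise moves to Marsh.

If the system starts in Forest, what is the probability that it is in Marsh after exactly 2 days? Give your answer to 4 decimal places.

0.2928

Sum over the intermediate state after 1 day:
P = P(Forest→Forest)·P(Forest→Marsh) + P(Forest→Marsh)·P(Marsh→Marsh) + P(Forest→Meadow)·P(Meadow→Marsh)
  = 0.4×0.24 + 0.24×0.28 + 0.36×0.36
  = 0.0960 + 0.0672 + 0.1296 = 0.2928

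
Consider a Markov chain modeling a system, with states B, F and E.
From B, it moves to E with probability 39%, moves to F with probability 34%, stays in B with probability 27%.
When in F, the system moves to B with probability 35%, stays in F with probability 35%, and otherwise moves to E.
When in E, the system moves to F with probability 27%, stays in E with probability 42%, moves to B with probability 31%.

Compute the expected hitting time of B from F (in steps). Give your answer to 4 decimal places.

Let t(s) be the expected number of steps to first reach B from state s, with t(B) = 0. Conditioning on the first step:
t(F) = 1 + 0.35·t(F) + 0.3·t(E)
t(E) = 1 + 0.27·t(F) + 0.42·t(E)
Solving: t(F) = 2.9730, t(E) = 3.1081.
Expected steps from F to B: 2.9730.

2.9730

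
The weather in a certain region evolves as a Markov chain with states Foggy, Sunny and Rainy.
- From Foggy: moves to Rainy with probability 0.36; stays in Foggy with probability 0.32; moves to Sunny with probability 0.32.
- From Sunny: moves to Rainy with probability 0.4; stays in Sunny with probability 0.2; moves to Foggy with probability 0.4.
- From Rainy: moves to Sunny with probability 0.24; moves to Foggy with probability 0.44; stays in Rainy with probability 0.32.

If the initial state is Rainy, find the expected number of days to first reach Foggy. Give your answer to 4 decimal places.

2.3214

Let t(s) be the expected number of days to first reach Foggy from state s, with t(Foggy) = 0. Conditioning on the first day:
t(Sunny) = 1 + 0.2·t(Sunny) + 0.4·t(Rainy)
t(Rainy) = 1 + 0.24·t(Sunny) + 0.32·t(Rainy)
Solving: t(Sunny) = 2.4107, t(Rainy) = 2.3214.
Expected days from Rainy to Foggy: 2.3214.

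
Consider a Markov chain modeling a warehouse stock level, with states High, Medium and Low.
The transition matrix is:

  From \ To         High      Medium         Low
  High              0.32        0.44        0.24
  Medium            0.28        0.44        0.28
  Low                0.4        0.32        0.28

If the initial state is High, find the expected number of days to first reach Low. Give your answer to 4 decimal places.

Let t(s) be the expected number of days to first reach Low from state s, with t(Low) = 0. Conditioning on the first day:
t(High) = 1 + 0.32·t(High) + 0.44·t(Medium)
t(Medium) = 1 + 0.28·t(High) + 0.44·t(Medium)
Solving: t(High) = 3.8820, t(Medium) = 3.7267.
Expected days from High to Low: 3.8820.

3.8820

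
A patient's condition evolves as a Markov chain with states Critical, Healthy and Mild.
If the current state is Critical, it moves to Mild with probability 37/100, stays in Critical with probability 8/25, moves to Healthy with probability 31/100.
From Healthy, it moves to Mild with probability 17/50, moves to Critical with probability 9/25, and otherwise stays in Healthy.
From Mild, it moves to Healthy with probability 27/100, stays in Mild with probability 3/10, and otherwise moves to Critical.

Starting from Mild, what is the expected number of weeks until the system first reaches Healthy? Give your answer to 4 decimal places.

Let t(s) be the expected number of weeks to first reach Healthy from state s, with t(Healthy) = 0. Conditioning on the first week:
t(Critical) = 1 + 0.32·t(Critical) + 0.37·t(Mild)
t(Mild) = 1 + 0.43·t(Critical) + 0.3·t(Mild)
Solving: t(Critical) = 3.3765, t(Mild) = 3.5027.
Expected weeks from Mild to Healthy: 3.5027.

3.5027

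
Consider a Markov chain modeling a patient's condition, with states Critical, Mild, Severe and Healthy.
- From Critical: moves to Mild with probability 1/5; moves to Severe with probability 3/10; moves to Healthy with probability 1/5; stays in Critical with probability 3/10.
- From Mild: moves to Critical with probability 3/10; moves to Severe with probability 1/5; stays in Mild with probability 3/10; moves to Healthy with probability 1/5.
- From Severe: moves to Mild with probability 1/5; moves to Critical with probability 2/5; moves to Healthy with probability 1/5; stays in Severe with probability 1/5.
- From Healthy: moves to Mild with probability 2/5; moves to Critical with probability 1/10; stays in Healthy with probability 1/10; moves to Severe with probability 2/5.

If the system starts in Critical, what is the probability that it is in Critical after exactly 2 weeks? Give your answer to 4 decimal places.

0.2900

Propagate the distribution vector 2 weeks from Critical.
After 0 weeks: (1.0000, 0.0000, 0.0000, 0.0000)
After 1 week: (0.3000, 0.2000, 0.3000, 0.2000)
After 2 weeks: (0.2900, 0.2600, 0.2700, 0.1800)
P(in Critical after 2 weeks) = 0.2900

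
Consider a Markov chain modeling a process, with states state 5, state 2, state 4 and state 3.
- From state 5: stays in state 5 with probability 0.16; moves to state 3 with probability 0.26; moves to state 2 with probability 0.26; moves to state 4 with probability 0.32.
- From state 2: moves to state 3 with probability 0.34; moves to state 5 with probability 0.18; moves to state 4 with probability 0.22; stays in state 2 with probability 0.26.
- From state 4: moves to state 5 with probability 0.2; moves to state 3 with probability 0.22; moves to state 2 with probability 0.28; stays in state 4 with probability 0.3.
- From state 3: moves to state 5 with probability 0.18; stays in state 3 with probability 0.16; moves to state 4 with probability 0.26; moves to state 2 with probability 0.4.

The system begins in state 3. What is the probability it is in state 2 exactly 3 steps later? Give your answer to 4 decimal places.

0.3025

Propagate the distribution vector 3 steps from state 3.
After 0 steps: (0.0000, 0.0000, 0.0000, 1.0000)
After 1 step: (0.1800, 0.4000, 0.2600, 0.1600)
After 2 steps: (0.1816, 0.2876, 0.2652, 0.2656)
After 3 steps: (0.1817, 0.3025, 0.2700, 0.2458)
P(in state 2 after 3 steps) = 0.3025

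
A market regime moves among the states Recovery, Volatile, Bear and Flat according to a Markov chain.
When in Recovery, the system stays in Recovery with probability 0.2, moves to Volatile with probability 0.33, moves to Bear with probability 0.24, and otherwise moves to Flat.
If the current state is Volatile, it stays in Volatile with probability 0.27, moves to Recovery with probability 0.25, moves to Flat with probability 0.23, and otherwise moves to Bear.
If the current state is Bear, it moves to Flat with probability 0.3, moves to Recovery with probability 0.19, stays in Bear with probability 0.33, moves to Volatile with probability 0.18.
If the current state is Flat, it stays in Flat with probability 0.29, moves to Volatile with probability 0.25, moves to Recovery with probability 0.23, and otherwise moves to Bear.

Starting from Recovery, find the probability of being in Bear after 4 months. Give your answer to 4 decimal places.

0.2636

Propagate the distribution vector 4 months from Recovery.
After 0 months: (1.0000, 0.0000, 0.0000, 0.0000)
After 1 month: (0.2000, 0.3300, 0.2400, 0.2300)
After 2 months: (0.2210, 0.2558, 0.2626, 0.2606)
After 3 months: (0.2180, 0.2544, 0.2636, 0.2640)
After 4 months: (0.2180, 0.2541, 0.2636, 0.2643)
P(in Bear after 4 months) = 0.2636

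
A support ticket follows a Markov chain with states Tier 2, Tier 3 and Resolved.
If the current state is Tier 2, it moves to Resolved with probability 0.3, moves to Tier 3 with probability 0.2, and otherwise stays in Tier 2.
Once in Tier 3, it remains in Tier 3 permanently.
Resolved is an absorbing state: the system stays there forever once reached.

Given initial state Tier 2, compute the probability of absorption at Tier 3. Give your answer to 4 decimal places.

0.4000

Let h(s) be the probability of absorption at Tier 3 starting from transient state s. Then h(Tier 3) = 1 and h(Resolved) = 0. By first-step analysis:
h(Tier 2) = 0.5·h(Tier 2) + 0.2·1 + 0.3·0
Solving: h(Tier 2) = 0.4000.
Starting from Tier 2, the probability is 0.4000.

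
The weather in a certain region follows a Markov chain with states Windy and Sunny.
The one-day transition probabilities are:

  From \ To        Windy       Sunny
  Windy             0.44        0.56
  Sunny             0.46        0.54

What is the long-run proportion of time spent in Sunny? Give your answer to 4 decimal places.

Let the stationary distribution be π with π = πP and π_1 + π_2 = 1.
π_1 = 0.44·π_1 + 0.46·π_2
Solving with the normalization constraint gives π = (0.4510, 0.5490).
So the stationary probability of Sunny is 0.5490.

0.5490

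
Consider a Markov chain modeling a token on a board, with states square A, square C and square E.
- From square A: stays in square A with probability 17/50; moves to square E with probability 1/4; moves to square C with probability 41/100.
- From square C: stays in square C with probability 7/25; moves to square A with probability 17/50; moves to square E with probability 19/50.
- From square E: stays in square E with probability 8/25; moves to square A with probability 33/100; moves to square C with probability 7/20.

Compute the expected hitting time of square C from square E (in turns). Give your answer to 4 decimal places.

2.7027

Let t(s) be the expected number of turns to first reach square C from state s, with t(square C) = 0. Conditioning on the first turn:
t(square A) = 1 + 0.34·t(square A) + 0.25·t(square E)
t(square E) = 1 + 0.33·t(square A) + 0.32·t(square E)
Solving: t(square A) = 2.5389, t(square E) = 2.7027.
Expected turns from square E to square C: 2.7027.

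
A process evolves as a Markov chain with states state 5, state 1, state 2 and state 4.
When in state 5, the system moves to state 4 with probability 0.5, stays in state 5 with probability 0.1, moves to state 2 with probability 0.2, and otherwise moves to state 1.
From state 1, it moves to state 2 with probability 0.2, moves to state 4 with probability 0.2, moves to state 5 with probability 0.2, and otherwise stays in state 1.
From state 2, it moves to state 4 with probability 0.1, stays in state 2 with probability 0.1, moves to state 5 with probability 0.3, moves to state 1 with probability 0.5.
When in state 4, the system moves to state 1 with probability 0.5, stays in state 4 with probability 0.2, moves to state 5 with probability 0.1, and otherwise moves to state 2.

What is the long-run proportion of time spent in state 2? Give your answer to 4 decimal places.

Let the stationary distribution be π with π = πP and π_1 + π_2 + π_3 + π_4 = 1.
π_1 = 0.1·π_1 + 0.2·π_2 + 0.3·π_3 + 0.1·π_4
π_2 = 0.2·π_1 + 0.4·π_2 + 0.5·π_3 + 0.5·π_4
π_3 = 0.2·π_1 + 0.2·π_2 + 0.1·π_3 + 0.2·π_4
Solving with the normalization constraint gives π = (0.1770, 0.4063, 0.1818, 0.2349).
So the stationary probability of state 2 is 0.1818.

0.1818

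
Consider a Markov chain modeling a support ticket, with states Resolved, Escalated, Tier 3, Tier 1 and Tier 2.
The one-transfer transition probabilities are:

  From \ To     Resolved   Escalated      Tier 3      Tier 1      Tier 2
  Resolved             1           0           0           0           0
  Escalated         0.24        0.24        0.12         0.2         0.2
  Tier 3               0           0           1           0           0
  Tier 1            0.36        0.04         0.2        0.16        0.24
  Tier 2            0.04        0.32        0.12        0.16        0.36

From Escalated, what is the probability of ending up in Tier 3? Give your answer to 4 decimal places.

0.3877

Let h(s) be the probability of absorption at Tier 3 starting from transient state s. Then h(Tier 3) = 1 and h(Resolved) = 0. By first-step analysis:
h(Escalated) = 0.24·0 + 0.24·h(Escalated) + 0.12·1 + 0.2·h(Tier 1) + 0.2·h(Tier 2)
h(Tier 1) = 0.36·0 + 0.04·h(Escalated) + 0.2·1 + 0.16·h(Tier 1) + 0.24·h(Tier 2)
h(Tier 2) = 0.04·0 + 0.32·h(Escalated) + 0.12·1 + 0.16·h(Tier 1) + 0.36·h(Tier 2)
Solving: h(Escalated) = 0.3877, h(Tier 1) = 0.3936, h(Tier 2) = 0.4798.
Starting from Escalated, the probability is 0.3877.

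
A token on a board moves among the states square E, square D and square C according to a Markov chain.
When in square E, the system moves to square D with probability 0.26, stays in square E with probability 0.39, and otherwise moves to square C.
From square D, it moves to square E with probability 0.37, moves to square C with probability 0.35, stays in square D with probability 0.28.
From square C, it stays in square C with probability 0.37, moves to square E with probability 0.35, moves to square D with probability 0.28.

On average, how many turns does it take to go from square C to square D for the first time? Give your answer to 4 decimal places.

3.6669

Let t(s) be the expected number of turns to first reach square D from state s, with t(square D) = 0. Conditioning on the first turn:
t(square E) = 1 + 0.39·t(square E) + 0.35·t(square C)
t(square C) = 1 + 0.35·t(square E) + 0.37·t(square C)
Solving: t(square E) = 3.7433, t(square C) = 3.6669.
Expected turns from square C to square D: 3.6669.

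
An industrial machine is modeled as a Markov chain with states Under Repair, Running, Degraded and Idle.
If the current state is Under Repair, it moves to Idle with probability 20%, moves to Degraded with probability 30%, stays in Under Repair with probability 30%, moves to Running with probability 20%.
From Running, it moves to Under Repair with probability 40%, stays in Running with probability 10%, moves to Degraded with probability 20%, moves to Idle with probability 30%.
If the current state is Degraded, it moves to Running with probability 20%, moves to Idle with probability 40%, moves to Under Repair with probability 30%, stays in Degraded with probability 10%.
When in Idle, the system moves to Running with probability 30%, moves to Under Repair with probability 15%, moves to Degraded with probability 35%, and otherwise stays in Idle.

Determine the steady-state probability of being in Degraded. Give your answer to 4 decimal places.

0.2440

Let the stationary distribution be π with π = πP and π_1 + π_2 + π_3 + π_4 = 1.
π_1 = 0.3·π_1 + 0.4·π_2 + 0.3·π_3 + 0.15·π_4
π_2 = 0.2·π_1 + 0.1·π_2 + 0.2·π_3 + 0.3·π_4
π_3 = 0.3·π_1 + 0.2·π_2 + 0.1·π_3 + 0.35·π_4
Solving with the normalization constraint gives π = (0.2802, 0.2063, 0.2440, 0.2694).
So the stationary probability of Degraded is 0.2440.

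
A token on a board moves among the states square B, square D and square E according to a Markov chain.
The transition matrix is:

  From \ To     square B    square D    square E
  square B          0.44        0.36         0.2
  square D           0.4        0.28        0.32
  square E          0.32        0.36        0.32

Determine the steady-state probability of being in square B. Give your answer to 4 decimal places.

Let the stationary distribution be π with π = πP and π_1 + π_2 + π_3 = 1.
π_1 = 0.44·π_1 + 0.4·π_2 + 0.32·π_3
π_2 = 0.36·π_1 + 0.28·π_2 + 0.36·π_3
Solving with the normalization constraint gives π = (0.3939, 0.3333, 0.2727).
So the stationary probability of square B is 0.3939.

0.3939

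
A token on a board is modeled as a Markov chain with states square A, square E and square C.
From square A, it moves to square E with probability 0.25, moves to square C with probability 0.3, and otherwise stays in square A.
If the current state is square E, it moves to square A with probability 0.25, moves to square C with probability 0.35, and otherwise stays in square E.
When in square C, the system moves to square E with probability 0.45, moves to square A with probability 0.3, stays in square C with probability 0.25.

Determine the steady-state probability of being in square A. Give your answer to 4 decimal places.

Let the stationary distribution be π with π = πP and π_1 + π_2 + π_3 = 1.
π_1 = 0.45·π_1 + 0.25·π_2 + 0.3·π_3
π_2 = 0.25·π_1 + 0.4·π_2 + 0.45·π_3
Solving with the normalization constraint gives π = (0.3314, 0.3654, 0.3031).
So the stationary probability of square A is 0.3314.

0.3314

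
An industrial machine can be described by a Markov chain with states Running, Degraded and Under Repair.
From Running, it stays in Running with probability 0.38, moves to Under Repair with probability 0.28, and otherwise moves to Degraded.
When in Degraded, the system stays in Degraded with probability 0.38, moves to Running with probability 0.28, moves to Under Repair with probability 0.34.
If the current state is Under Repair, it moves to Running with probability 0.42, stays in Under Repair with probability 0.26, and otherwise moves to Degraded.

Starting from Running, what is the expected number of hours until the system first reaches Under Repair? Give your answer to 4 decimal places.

Let t(s) be the expected number of hours to first reach Under Repair from state s, with t(Under Repair) = 0. Conditioning on the first hour:
t(Running) = 1 + 0.38·t(Running) + 0.34·t(Degraded)
t(Degraded) = 1 + 0.28·t(Running) + 0.38·t(Degraded)
Solving: t(Running) = 3.3195, t(Degraded) = 3.1120.
Expected hours from Running to Under Repair: 3.3195.

3.3195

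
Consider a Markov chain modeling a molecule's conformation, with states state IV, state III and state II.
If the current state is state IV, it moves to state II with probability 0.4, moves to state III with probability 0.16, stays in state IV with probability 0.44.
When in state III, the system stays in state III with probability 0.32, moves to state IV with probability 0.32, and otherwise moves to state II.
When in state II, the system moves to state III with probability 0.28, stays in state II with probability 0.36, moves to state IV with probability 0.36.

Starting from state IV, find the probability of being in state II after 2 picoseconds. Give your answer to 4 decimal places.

Sum over the intermediate state after 1 picosecond:
P = P(state IV→state IV)·P(state IV→state II) + P(state IV→state III)·P(state III→state II) + P(state IV→state II)·P(state II→state II)
  = 0.44×0.4 + 0.16×0.36 + 0.4×0.36
  = 0.1760 + 0.0576 + 0.1440 = 0.3776

0.3776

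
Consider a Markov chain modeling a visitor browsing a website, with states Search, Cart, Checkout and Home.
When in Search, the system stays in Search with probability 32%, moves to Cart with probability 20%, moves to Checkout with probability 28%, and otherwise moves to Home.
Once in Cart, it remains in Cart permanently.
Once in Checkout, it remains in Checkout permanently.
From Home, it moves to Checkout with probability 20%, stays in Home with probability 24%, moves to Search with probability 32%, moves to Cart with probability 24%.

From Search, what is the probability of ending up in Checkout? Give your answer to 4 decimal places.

0.5583

Let h(s) be the probability of absorption at Checkout starting from transient state s. Then h(Checkout) = 1 and h(Cart) = 0. By first-step analysis:
h(Search) = 0.32·h(Search) + 0.2·0 + 0.28·1 + 0.2·h(Home)
h(Home) = 0.32·h(Search) + 0.24·0 + 0.2·1 + 0.24·h(Home)
Solving: h(Search) = 0.5583, h(Home) = 0.4982.
Starting from Search, the probability is 0.5583.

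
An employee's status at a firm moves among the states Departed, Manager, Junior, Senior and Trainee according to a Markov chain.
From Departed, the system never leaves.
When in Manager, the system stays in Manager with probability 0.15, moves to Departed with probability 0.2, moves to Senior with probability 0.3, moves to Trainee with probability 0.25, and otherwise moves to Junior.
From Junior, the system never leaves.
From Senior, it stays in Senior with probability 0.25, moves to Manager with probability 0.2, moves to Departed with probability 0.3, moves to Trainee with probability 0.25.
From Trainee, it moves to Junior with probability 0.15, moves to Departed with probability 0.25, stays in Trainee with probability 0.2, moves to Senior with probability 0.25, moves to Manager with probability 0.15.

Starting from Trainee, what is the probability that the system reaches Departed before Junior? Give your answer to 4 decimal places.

0.7118

Let h(s) be the probability of absorption at Departed starting from transient state s. Then h(Departed) = 1 and h(Junior) = 0. By first-step analysis:
h(Manager) = 0.2·1 + 0.15·h(Manager) + 0.1·0 + 0.3·h(Senior) + 0.25·h(Trainee)
h(Senior) = 0.3·1 + 0.2·h(Manager) + 0.25·h(Senior) + 0.25·h(Trainee)
h(Trainee) = 0.25·1 + 0.15·h(Manager) + 0.15·0 + 0.25·h(Senior) + 0.2·h(Trainee)
Solving: h(Manager) = 0.7391, h(Senior) = 0.8344, h(Trainee) = 0.7118.
Starting from Trainee, the probability is 0.7118.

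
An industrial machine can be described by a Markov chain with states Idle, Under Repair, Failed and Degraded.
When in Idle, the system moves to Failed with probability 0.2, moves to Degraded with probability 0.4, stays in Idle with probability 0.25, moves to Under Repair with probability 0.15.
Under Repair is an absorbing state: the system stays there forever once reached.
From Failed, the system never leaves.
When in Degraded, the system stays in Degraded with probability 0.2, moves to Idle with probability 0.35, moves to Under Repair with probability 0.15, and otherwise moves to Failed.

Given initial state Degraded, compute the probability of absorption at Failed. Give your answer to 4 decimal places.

Let h(s) be the probability of absorption at Failed starting from transient state s. Then h(Failed) = 1 and h(Under Repair) = 0. By first-step analysis:
h(Idle) = 0.25·h(Idle) + 0.15·0 + 0.2·1 + 0.4·h(Degraded)
h(Degraded) = 0.35·h(Idle) + 0.15·0 + 0.3·1 + 0.2·h(Degraded)
Solving: h(Idle) = 0.6087, h(Degraded) = 0.6413.
Starting from Degraded, the probability is 0.6413.

0.6413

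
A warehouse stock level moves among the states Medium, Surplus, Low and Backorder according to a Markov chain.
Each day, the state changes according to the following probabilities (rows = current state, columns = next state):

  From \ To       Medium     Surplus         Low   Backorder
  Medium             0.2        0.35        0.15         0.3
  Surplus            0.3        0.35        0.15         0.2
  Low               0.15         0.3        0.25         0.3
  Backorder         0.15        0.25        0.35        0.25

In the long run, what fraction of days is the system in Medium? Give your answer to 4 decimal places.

0.2074

Let the stationary distribution be π with π = πP and π_1 + π_2 + π_3 + π_4 = 1.
π_1 = 0.2·π_1 + 0.3·π_2 + 0.15·π_3 + 0.15·π_4
π_2 = 0.35·π_1 + 0.35·π_2 + 0.3·π_3 + 0.25·π_4
π_3 = 0.15·π_1 + 0.15·π_2 + 0.25·π_3 + 0.35·π_4
Solving with the normalization constraint gives π = (0.2074, 0.3132, 0.2235, 0.2559).
So the stationary probability of Medium is 0.2074.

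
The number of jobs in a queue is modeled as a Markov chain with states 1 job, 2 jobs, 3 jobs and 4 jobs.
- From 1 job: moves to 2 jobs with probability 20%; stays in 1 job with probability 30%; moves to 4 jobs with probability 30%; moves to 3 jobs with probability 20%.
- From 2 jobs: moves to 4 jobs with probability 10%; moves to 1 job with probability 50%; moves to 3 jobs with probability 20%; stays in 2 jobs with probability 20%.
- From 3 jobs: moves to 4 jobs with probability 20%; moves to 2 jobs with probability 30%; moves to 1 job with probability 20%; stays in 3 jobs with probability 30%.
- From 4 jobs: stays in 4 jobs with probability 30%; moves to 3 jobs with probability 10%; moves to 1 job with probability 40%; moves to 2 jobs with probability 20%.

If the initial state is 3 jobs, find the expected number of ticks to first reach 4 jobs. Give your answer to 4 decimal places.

Let t(s) be the expected number of ticks to first reach 4 jobs from state s, with t(4 jobs) = 0. Conditioning on the first tick:
t(1 job) = 1 + 0.3·t(1 job) + 0.2·t(2 jobs) + 0.2·t(3 jobs)
t(2 jobs) = 1 + 0.5·t(1 job) + 0.2·t(2 jobs) + 0.2·t(3 jobs)
t(3 jobs) = 1 + 0.2·t(1 job) + 0.3·t(2 jobs) + 0.3·t(3 jobs)
Solving: t(1 job) = 4.2857, t(2 jobs) = 5.1429, t(3 jobs) = 4.8571.
Expected ticks from 3 jobs to 4 jobs: 4.8571.

4.8571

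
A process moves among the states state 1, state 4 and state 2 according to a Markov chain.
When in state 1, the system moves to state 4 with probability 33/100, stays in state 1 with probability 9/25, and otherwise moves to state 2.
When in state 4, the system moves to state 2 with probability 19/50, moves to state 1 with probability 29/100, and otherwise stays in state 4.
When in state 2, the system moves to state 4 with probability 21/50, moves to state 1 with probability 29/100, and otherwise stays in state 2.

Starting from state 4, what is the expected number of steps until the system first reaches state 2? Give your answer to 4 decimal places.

Let t(s) be the expected number of steps to first reach state 2 from state s, with t(state 2) = 0. Conditioning on the first step:
t(state 1) = 1 + 0.36·t(state 1) + 0.33·t(state 4)
t(state 4) = 1 + 0.29·t(state 1) + 0.33·t(state 4)
Solving: t(state 1) = 3.0021, t(state 4) = 2.7920.
Expected steps from state 4 to state 2: 2.7920.

2.7920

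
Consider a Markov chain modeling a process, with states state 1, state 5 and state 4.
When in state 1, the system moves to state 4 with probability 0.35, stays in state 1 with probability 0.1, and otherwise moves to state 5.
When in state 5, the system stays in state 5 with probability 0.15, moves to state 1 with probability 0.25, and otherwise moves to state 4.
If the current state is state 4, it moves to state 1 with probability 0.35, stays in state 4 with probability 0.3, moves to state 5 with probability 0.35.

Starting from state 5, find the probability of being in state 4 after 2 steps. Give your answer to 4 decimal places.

Sum over the intermediate state after 1 step:
P = P(state 5→state 1)·P(state 1→state 4) + P(state 5→state 5)·P(state 5→state 4) + P(state 5→state 4)·P(state 4→state 4)
  = 0.25×0.35 + 0.15×0.6 + 0.6×0.3
  = 0.0875 + 0.0900 + 0.1800 = 0.3575

0.3575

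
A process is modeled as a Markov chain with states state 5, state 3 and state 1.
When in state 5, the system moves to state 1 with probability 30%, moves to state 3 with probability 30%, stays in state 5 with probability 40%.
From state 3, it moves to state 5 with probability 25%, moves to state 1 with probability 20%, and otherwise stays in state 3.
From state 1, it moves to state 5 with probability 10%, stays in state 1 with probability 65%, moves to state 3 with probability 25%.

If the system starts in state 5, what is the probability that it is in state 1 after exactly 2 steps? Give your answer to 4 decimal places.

Sum over the intermediate state after 1 step:
P = P(state 5→state 5)·P(state 5→state 1) + P(state 5→state 3)·P(state 3→state 1) + P(state 5→state 1)·P(state 1→state 1)
  = 0.4×0.3 + 0.3×0.2 + 0.3×0.65
  = 0.1200 + 0.0600 + 0.1950 = 0.3750

0.3750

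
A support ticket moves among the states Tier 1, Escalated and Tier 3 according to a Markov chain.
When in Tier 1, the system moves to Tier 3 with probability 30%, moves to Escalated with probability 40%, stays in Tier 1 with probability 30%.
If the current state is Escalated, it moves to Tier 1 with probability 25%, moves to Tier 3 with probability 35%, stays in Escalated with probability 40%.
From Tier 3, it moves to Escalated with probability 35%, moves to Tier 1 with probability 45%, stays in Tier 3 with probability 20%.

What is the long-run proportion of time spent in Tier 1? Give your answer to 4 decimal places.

0.3243

Let the stationary distribution be π with π = πP and π_1 + π_2 + π_3 = 1.
π_1 = 0.3·π_1 + 0.25·π_2 + 0.45·π_3
π_2 = 0.4·π_1 + 0.4·π_2 + 0.35·π_3
Solving with the normalization constraint gives π = (0.3243, 0.3855, 0.2902).
So the stationary probability of Tier 1 is 0.3243.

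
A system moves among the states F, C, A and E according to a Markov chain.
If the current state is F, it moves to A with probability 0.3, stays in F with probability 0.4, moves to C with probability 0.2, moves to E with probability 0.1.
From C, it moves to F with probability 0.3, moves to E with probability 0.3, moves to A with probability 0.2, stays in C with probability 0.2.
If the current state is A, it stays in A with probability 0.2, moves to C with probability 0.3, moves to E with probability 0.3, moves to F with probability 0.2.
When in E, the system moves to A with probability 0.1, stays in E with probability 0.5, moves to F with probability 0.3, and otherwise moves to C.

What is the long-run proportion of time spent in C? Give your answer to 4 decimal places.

0.1904

Let the stationary distribution be π with π = πP and π_1 + π_2 + π_3 + π_4 = 1.
π_1 = 0.4·π_1 + 0.3·π_2 + 0.2·π_3 + 0.3·π_4
π_2 = 0.2·π_1 + 0.2·π_2 + 0.3·π_3 + 0.1·π_4
π_3 = 0.3·π_1 + 0.2·π_2 + 0.2·π_3 + 0.1·π_4
Solving with the normalization constraint gives π = (0.3110, 0.1904, 0.2014, 0.2973).
So the stationary probability of C is 0.1904.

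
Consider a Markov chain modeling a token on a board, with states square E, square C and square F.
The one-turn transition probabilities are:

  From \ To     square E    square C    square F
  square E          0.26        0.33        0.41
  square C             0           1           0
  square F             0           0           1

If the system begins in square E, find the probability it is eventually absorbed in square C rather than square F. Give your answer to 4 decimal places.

Let h(s) be the probability of absorption at square C starting from transient state s. Then h(square C) = 1 and h(square F) = 0. By first-step analysis:
h(square E) = 0.26·h(square E) + 0.33·1 + 0.41·0
Solving: h(square E) = 0.4459.
Starting from square E, the probability is 0.4459.

0.4459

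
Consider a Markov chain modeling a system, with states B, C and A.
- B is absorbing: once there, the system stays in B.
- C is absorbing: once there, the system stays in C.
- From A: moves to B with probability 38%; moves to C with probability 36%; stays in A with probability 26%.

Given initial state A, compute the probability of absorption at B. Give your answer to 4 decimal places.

0.5135

Let h(s) be the probability of absorption at B starting from transient state s. Then h(B) = 1 and h(C) = 0. By first-step analysis:
h(A) = 0.38·1 + 0.36·0 + 0.26·h(A)
Solving: h(A) = 0.5135.
Starting from A, the probability is 0.5135.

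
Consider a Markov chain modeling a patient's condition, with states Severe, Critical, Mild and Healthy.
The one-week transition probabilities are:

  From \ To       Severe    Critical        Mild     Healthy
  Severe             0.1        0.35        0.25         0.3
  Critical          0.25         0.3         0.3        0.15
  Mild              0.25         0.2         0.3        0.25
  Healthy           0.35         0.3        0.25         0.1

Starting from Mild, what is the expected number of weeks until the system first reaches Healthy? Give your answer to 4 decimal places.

Let t(s) be the expected number of weeks to first reach Healthy from state s, with t(Healthy) = 0. Conditioning on the first week:
t(Severe) = 1 + 0.1·t(Severe) + 0.35·t(Critical) + 0.25·t(Mild)
t(Critical) = 1 + 0.25·t(Severe) + 0.3·t(Critical) + 0.3·t(Mild)
t(Mild) = 1 + 0.25·t(Severe) + 0.2·t(Critical) + 0.3·t(Mild)
Solving: t(Severe) = 4.1316, t(Critical) = 4.7276, t(Mild) = 4.2549.
Expected weeks from Mild to Healthy: 4.2549.

4.2549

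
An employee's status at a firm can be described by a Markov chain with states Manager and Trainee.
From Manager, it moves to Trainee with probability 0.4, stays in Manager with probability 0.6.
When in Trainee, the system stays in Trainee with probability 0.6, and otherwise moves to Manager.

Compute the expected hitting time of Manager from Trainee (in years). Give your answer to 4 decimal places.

Let t(s) be the expected number of years to first reach Manager from state s, with t(Manager) = 0. Conditioning on the first year:
t(Trainee) = 1 + 0.6·t(Trainee)
Solving: t(Trainee) = 2.5000.
Expected years from Trainee to Manager: 2.5000.

2.5000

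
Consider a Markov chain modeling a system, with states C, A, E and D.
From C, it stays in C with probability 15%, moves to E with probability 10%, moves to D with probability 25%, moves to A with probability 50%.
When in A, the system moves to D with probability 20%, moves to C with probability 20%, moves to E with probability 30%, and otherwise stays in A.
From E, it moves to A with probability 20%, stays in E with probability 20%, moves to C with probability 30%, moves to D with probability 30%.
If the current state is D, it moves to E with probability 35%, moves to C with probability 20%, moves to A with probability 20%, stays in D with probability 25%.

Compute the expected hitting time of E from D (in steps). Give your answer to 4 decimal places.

3.4711

Let t(s) be the expected number of steps to first reach E from state s, with t(E) = 0. Conditioning on the first step:
t(C) = 1 + 0.15·t(C) + 0.5·t(A) + 0.25·t(D)
t(A) = 1 + 0.2·t(C) + 0.3·t(A) + 0.2·t(D)
t(D) = 1 + 0.2·t(C) + 0.2·t(A) + 0.25·t(D)
Solving: t(C) = 4.3526, t(A) = 3.6639, t(D) = 3.4711.
Expected steps from D to E: 3.4711.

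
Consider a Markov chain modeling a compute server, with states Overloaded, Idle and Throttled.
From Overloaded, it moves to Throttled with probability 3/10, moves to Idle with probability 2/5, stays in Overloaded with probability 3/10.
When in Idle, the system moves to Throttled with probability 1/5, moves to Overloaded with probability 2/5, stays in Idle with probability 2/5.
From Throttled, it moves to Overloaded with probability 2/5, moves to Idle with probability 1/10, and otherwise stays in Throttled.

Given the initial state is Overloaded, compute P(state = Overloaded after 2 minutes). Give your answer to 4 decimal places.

Sum over the intermediate state after 1 minute:
P = P(Overloaded→Overloaded)·P(Overloaded→Overloaded) + P(Overloaded→Idle)·P(Idle→Overloaded) + P(Overloaded→Throttled)·P(Throttled→Overloaded)
  = 0.3×0.3 + 0.4×0.4 + 0.3×0.4
  = 0.0900 + 0.1600 + 0.1200 = 0.3700

0.3700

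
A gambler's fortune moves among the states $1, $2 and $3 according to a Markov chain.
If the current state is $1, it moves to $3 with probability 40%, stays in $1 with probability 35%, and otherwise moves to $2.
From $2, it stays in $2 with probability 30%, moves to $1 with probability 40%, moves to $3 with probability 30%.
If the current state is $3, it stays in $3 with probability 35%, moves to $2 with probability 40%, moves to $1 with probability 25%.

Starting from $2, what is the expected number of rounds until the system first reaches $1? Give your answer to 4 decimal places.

Let t(s) be the expected number of rounds to first reach $1 from state s, with t($1) = 0. Conditioning on the first round:
t($2) = 1 + 0.3·t($2) + 0.3·t($3)
t($3) = 1 + 0.4·t($2) + 0.35·t($3)
Solving: t($2) = 2.8358, t($3) = 3.2836.
Expected rounds from $2 to $1: 2.8358.

2.8358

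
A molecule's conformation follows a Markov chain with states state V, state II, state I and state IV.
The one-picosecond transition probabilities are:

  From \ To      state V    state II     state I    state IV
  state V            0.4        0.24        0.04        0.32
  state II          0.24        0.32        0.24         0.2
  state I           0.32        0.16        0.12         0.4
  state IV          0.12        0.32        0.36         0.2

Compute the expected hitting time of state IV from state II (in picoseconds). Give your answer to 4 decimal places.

3.7282

Let t(s) be the expected number of picoseconds to first reach state IV from state s, with t(state IV) = 0. Conditioning on the first picosecond:
t(state V) = 1 + 0.4·t(state V) + 0.24·t(state II) + 0.04·t(state I)
t(state II) = 1 + 0.24·t(state V) + 0.32·t(state II) + 0.24·t(state I)
t(state I) = 1 + 0.32·t(state V) + 0.16·t(state II) + 0.12·t(state I)
Solving: t(state V) = 3.3603, t(state II) = 3.7282, t(state I) = 3.0362.
Expected picoseconds from state II to state IV: 3.7282.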